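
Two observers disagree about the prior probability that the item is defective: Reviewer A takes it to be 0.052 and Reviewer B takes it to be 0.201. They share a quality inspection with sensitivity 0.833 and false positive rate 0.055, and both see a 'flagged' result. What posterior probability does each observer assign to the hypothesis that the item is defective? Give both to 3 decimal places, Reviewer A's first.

The likelihood ratio for a 'flagged' result is 0.833/0.055 = 15.145.
Reviewer A: prior odds 0.052/0.948 = 0.054852; posterior odds 0.83076; posterior probability 0.454.
Reviewer B: prior odds 0.201/0.799 = 0.25156; posterior odds 3.8101; posterior probability 0.792.

Reviewer A: 0.454; Reviewer B: 0.792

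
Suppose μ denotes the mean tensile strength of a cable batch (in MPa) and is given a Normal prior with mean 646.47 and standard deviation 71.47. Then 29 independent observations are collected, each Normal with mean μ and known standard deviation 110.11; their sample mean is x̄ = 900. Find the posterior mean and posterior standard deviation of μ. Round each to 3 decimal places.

Prior precision 1/τ₀² = 1/71.47² = 0.00019577; data precision n/σ² = 29/110.11² = 0.00239191.
Posterior precision = 0.00019577 + 0.00239191 = 0.00258768, giving posterior SD = 1/√0.00258768 = 19.658.
Posterior mean = (0.00019577·646.47 + 0.00239191·900) / 0.00258768 = 880.819.

Posterior mean ≈ 880.819; posterior SD ≈ 19.658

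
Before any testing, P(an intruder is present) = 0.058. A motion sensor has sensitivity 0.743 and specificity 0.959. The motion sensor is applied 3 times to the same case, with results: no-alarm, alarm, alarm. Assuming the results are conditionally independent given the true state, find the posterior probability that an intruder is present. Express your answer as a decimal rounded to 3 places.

Let H be the event that an intruder is present; start with P(H) = 0.058. P('alarm'|H) = 0.743, P('alarm'|¬H) = 0.041.
Update on result 1 ('no-alarm'): P(H) ← 0.257·0.0580 / (0.257·0.0580 + 0.959·0.9420) = 0.014906/0.91828 = 0.0162.
Update on result 2 ('alarm'): P(H) ← 0.743·0.0162 / (0.743·0.0162 + 0.041·0.9838) = 0.012061/0.052395 = 0.2302.
Update on result 3 ('alarm'): P(H) ← 0.743·0.2302 / (0.743·0.2302 + 0.041·0.7698) = 0.17103/0.20259 = 0.8442.

Posterior P(H) ≈ 0.844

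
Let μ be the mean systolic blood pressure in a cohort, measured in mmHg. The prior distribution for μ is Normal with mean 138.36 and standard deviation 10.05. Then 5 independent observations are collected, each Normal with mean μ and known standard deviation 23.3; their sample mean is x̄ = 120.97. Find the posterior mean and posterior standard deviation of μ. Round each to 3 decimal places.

Posterior mean ≈ 129.979; posterior SD ≈ 7.234

Prior precision 1/τ₀² = 1/10.05² = 0.00990075; data precision n/σ² = 5/23.3² = 0.00920997.
Posterior precision = 0.00990075 + 0.00920997 = 0.0191107, giving posterior SD = 1/√0.0191107 = 7.234.
Posterior mean = (0.00990075·138.36 + 0.00920997·120.97) / 0.0191107 = 129.979.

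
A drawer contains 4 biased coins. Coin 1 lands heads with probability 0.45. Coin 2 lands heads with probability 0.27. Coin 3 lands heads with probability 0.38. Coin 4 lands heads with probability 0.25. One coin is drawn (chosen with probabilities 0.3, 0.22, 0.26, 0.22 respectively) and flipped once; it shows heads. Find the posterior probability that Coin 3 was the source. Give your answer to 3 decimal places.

Tabulate prior·likelihood by source: [1] prior 0.3, lik 0.45, product 0.1350; [2] prior 0.22, lik 0.27, product 0.05940; [3] prior 0.26, lik 0.38, product 0.09880; [4] prior 0.22, lik 0.25, product 0.05500.
Normalizing constant = 0.34820; the posterior for Coin 3 is its product over the sum, 0.09880/0.34820 = 0.284.

Posterior probability ≈ 0.284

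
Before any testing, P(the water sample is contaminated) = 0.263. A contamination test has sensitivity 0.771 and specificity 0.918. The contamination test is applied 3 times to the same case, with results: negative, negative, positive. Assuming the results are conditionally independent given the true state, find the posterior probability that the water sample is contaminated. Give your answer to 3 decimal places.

Posterior P(H) ≈ 0.173

With H the event that the water sample is contaminated, the joint likelihood of the observed sequence is P(data|H) = 0.229·0.229·0.771 = 0.040432 and P(data|¬H) = 0.918·0.918·0.082 = 0.069103.
Bayes: P(H|data) = 0.263·0.040432 / (0.263·0.040432 + 0.737·0.069103) = 0.010634/0.061563 = 0.1727.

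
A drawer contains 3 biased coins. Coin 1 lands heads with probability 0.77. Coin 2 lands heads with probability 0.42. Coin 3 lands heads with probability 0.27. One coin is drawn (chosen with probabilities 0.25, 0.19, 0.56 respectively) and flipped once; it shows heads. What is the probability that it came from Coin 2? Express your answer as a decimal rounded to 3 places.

Posterior probability ≈ 0.188

P(heads|C1) = 0.77; P(heads|C2) = 0.42; P(heads|C3) = 0.27.
Prior × likelihood for each source: 0.25·0.77=0.1925, 0.19·0.42=0.07980, 0.56·0.27=0.1512. Summing gives P(heads) = 0.42350.
P(Coin 2 | heads) = 0.07980 / 0.42350 = 0.188.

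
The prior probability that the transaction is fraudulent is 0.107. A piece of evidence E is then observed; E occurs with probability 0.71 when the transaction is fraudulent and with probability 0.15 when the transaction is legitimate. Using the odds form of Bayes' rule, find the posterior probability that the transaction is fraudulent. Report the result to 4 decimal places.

Prior odds = 0.107/(1−0.107) = 0.11982.
Likelihood ratio for E = 0.71/0.15 = 4.7333.
Posterior odds = prior odds × LR = 0.56715.
Posterior probability = odds/(1+odds) = 0.56715/1.5672 = 0.3619.

Posterior probability ≈ 0.3619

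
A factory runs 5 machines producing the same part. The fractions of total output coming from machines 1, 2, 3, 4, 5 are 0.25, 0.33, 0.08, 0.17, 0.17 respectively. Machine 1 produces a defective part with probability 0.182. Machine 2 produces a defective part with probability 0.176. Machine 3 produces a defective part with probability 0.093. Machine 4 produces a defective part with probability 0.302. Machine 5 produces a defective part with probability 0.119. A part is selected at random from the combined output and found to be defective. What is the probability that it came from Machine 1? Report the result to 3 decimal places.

Posterior probability ≈ 0.249

P(defective|M1) = 0.182; P(defective|M2) = 0.176; P(defective|M3) = 0.093; P(defective|M4) = 0.302; P(defective|M5) = 0.119.
Prior × likelihood for each source: 0.25·0.182=0.04550, 0.33·0.176=0.05808, 0.08·0.093=0.007440, 0.17·0.302=0.05134, 0.17·0.119=0.02023. Summing gives P(defective) = 0.18259.
P(Machine 1 | defective) = 0.04550 / 0.18259 = 0.249.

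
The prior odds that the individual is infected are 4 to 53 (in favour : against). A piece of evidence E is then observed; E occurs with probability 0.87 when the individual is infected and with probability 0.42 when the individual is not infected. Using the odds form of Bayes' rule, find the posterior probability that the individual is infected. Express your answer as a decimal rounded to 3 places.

Prior odds = 4/53 = 0.075472.
Likelihood ratio for E = 0.87/0.42 = 2.0714.
Posterior odds = prior odds × LR = 0.15633.
Posterior probability = odds/(1+odds) = 0.15633/1.1563 = 0.135.

Posterior probability ≈ 0.135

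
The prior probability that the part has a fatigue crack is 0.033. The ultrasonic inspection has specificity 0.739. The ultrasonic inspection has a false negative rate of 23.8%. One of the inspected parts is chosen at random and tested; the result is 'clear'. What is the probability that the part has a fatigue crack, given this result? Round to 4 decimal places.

Let H be the event that the part has a fatigue crack. P(H) = 0.033, so P(¬H) = 0.967. With E the 'clear' result, P(E|H) = 0.238 and P(E|¬H) = 0.739.
P(E) = 0.238·0.033 + 0.739·0.967 = 0.0078540 + 0.71461 = 0.72247.
By Bayes' theorem, P(H|E) = 0.0078540 / 0.72247 = 0.0109.

P(H | E) ≈ 0.0109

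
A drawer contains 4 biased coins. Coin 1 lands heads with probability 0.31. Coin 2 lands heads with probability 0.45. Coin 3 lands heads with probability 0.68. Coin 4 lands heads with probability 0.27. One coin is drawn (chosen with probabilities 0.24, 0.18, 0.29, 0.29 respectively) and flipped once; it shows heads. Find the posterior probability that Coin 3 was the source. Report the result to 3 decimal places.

Tabulate prior·likelihood by source: [1] prior 0.24, lik 0.31, product 0.07440; [2] prior 0.18, lik 0.45, product 0.08100; [3] prior 0.29, lik 0.68, product 0.1972; [4] prior 0.29, lik 0.27, product 0.07830.
Normalizing constant = 0.43090; the posterior for Coin 3 is its product over the sum, 0.1972/0.43090 = 0.458.

Posterior probability ≈ 0.458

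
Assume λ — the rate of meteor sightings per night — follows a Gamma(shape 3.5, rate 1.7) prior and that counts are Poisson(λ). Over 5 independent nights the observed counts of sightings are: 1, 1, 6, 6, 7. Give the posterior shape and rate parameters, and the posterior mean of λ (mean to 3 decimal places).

The Poisson likelihood adds the total count to the shape and the number of exposure periods to the rate. Here ∑xᵢ = 21 and n = 5, so shape 3.5→24.5 and rate 1.7→6.7.
Posterior mean = shape/rate = 24.5/6.7 = 3.657.

Posterior: Gamma(shape=24.5, rate=6.7); mean ≈ 3.657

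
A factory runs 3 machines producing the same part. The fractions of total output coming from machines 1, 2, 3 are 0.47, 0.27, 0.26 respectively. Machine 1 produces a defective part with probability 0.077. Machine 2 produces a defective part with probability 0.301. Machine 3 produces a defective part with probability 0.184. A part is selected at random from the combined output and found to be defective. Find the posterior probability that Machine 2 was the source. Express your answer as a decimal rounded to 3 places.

Tabulate prior·likelihood by source: [1] prior 0.47, lik 0.077, product 0.03619; [2] prior 0.27, lik 0.301, product 0.08127; [3] prior 0.26, lik 0.184, product 0.04784.
Normalizing constant = 0.16530; the posterior for Machine 2 is its product over the sum, 0.08127/0.16530 = 0.492.

Posterior probability ≈ 0.492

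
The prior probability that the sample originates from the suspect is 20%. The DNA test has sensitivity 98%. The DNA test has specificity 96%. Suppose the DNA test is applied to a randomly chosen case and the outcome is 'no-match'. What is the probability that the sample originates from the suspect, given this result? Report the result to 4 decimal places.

P(H | E) ≈ 0.0052

Write H for 'the sample originates from the suspect'. Prior odds H:¬H = 0.2/0.8 = 0.25000. For the 'no-match' outcome, the likelihood ratio is 0.02/0.96 = 0.020833.
Posterior odds = 0.25000 × 0.020833 = 0.0052083, so P(H|E) = 0.0052083/(1+0.0052083) = 0.0052.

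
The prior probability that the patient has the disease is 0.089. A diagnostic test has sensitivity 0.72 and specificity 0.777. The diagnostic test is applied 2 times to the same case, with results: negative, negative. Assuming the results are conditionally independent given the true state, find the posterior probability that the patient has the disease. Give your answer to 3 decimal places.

With H the event that the patient has the disease, the joint likelihood of the observed sequence is P(data|H) = 0.28·0.28 = 0.078400 and P(data|¬H) = 0.777·0.777 = 0.60373.
Bayes: P(H|data) = 0.089·0.078400 / (0.089·0.078400 + 0.911·0.60373) = 0.0069776/0.55697 = 0.0125.

Posterior P(H) ≈ 0.013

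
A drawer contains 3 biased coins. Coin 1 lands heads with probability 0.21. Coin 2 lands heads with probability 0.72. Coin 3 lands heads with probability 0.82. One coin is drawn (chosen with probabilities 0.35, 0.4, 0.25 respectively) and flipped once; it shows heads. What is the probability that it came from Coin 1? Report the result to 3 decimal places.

Posterior probability ≈ 0.130

P(heads|C1) = 0.21; P(heads|C2) = 0.72; P(heads|C3) = 0.82.
Prior × likelihood for each source: 0.35·0.21=0.07350, 0.4·0.72=0.2880, 0.25·0.82=0.2050. Summing gives P(heads) = 0.56650.
P(Coin 1 | heads) = 0.07350 / 0.56650 = 0.130.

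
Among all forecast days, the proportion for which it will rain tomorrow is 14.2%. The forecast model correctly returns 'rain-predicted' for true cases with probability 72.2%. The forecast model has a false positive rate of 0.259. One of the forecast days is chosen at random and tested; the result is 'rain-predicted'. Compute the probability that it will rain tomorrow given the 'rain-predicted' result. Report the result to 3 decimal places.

P(H | E) ≈ 0.316

Write H for 'it will rain tomorrow'. Prior odds H:¬H = 0.142/0.858 = 0.16550. For the 'rain-predicted' outcome, the likelihood ratio is 0.722/0.259 = 2.7876.
Posterior odds = 0.16550 × 2.7876 = 0.46136, so P(H|E) = 0.46136/(1+0.46136) = 0.316.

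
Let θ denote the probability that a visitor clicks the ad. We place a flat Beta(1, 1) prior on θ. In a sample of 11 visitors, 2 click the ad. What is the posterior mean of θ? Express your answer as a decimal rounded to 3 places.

The binomial likelihood is conjugate to the Beta prior: with 2 successes and 9 failures, the posterior is Beta(1+2, 1+9) = Beta(3, 10).
Posterior mean = α/(α+β) = 3/13 = 0.231.

Posterior mean ≈ 0.231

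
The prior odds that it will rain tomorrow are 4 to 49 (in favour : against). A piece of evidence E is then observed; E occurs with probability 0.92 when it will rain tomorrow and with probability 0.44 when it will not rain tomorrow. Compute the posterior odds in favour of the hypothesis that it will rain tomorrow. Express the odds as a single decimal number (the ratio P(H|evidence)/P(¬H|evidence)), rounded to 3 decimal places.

Posterior odds ≈ 0.171

Prior odds = 4/49 = 0.081633.
Likelihood ratio for E = 0.92/0.44 = 2.0909.
Posterior odds = prior odds × LR = 0.17069.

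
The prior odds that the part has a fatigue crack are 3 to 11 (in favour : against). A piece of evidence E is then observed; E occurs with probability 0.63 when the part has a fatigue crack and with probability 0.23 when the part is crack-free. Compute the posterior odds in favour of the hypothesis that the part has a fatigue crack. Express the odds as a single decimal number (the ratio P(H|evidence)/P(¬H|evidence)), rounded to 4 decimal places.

Posterior odds ≈ 0.7470

Prior odds = 3/11 = 0.27273. In log-odds, ln(0.27273) = -1.2993.
Add log likelihood ratio: ln(2.7391) = 1.0076.
Posterior log-odds = -0.29164, so posterior odds = exp(-0.29164) = 0.74704.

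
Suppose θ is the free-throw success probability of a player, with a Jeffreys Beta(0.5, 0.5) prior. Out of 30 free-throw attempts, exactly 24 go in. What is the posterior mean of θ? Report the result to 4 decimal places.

The binomial likelihood is conjugate to the Beta prior: with 24 successes and 6 failures, the posterior is Beta(0.5+24, 0.5+6) = Beta(24.5, 6.5).
Posterior mean = α/(α+β) = 24.5/31 = 0.7903.

Posterior mean ≈ 0.7903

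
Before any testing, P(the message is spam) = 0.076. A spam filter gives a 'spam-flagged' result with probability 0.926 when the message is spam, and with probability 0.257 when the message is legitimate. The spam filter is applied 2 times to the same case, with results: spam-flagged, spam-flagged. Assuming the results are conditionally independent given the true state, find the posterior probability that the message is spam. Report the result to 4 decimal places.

Posterior P(H) ≈ 0.5164

Let H be the event that the message is spam; start with P(H) = 0.076. P('spam-flagged'|H) = 0.926, P('spam-flagged'|¬H) = 0.257.
Update on result 1 ('spam-flagged'): P(H) ← 0.926·0.0760 / (0.926·0.0760 + 0.257·0.9240) = 0.070376/0.30784 = 0.2286.
Update on result 2 ('spam-flagged'): P(H) ← 0.926·0.2286 / (0.926·0.2286 + 0.257·0.7714) = 0.21169/0.40994 = 0.5164.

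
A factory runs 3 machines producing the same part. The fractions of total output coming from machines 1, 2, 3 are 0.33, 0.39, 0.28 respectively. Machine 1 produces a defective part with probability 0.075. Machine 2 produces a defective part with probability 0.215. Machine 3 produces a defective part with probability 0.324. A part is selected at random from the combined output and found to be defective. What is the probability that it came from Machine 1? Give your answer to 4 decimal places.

Tabulate prior·likelihood by source: [1] prior 0.33, lik 0.075, product 0.02475; [2] prior 0.39, lik 0.215, product 0.08385; [3] prior 0.28, lik 0.324, product 0.09072.
Normalizing constant = 0.19932; the posterior for Machine 1 is its product over the sum, 0.02475/0.19932 = 0.1242.

Posterior probability ≈ 0.1242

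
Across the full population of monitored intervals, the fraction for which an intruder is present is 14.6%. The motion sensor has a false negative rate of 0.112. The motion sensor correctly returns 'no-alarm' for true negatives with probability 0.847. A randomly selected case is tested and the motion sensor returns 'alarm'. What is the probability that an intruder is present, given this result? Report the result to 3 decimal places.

P(H | E) ≈ 0.498

Let H be the event that an intruder is present. P(H) = 0.146, so P(¬H) = 0.854. With E the 'alarm' result, P(E|H) = 0.888 and P(E|¬H) = 0.153.
P(E) = 0.888·0.146 + 0.153·0.854 = 0.12965 + 0.13066 = 0.26031.
By Bayes' theorem, P(H|E) = 0.12965 / 0.26031 = 0.498.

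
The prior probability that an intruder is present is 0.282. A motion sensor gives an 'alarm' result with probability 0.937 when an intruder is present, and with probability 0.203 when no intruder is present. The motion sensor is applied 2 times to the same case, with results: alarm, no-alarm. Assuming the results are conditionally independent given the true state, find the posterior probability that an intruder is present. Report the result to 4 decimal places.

Posterior P(H) ≈ 0.1253

Let H be the event that an intruder is present; start with P(H) = 0.282. P('alarm'|H) = 0.937, P('alarm'|¬H) = 0.203.
Update on result 1 ('alarm'): P(H) ← 0.937·0.2820 / (0.937·0.2820 + 0.203·0.7180) = 0.26423/0.40999 = 0.6445.
Update on result 2 ('no-alarm'): P(H) ← 0.063·0.6445 / (0.063·0.6445 + 0.797·0.3555) = 0.040603/0.32394 = 0.1253.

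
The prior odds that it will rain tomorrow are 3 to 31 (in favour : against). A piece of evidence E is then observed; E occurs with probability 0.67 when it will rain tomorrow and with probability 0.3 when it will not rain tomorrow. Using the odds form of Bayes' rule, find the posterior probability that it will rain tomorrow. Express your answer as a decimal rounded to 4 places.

Posterior probability ≈ 0.1777

Prior odds = 3/31 = 0.096774.
Likelihood ratio for E = 0.67/0.3 = 2.2333.
Posterior odds = prior odds × LR = 0.21613.
Posterior probability = odds/(1+odds) = 0.21613/1.2161 = 0.1777.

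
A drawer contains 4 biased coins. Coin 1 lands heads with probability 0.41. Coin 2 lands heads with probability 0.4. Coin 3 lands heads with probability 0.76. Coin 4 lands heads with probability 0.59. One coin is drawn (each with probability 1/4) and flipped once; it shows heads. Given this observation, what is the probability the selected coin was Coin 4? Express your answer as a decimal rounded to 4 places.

Posterior probability ≈ 0.2731

P(heads|C1) = 0.41; P(heads|C2) = 0.4; P(heads|C3) = 0.76; P(heads|C4) = 0.59.
Prior × likelihood for each source: 0.25·0.41=0.1025, 0.25·0.4=0.1000, 0.25·0.76=0.1900, 0.25·0.59=0.1475. Summing gives P(heads) = 0.54000.
P(Coin 4 | heads) = 0.1475 / 0.54000 = 0.2731.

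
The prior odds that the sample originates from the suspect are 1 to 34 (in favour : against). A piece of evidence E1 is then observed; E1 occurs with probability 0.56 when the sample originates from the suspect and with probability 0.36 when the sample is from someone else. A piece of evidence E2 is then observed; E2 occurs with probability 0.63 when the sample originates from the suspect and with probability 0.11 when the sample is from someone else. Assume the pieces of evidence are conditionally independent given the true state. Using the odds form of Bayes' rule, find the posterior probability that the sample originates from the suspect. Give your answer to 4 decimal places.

Posterior probability ≈ 0.2076

Prior odds = 1/34 = 0.029412.
Likelihood ratio for E1 = 0.56/0.36 = 1.5556.
Likelihood ratio for E2 = 0.63/0.11 = 5.7273.
Posterior odds = prior odds × LR₁ × LR₂ = 0.26203.
Posterior probability = odds/(1+odds) = 0.26203/1.2620 = 0.2076.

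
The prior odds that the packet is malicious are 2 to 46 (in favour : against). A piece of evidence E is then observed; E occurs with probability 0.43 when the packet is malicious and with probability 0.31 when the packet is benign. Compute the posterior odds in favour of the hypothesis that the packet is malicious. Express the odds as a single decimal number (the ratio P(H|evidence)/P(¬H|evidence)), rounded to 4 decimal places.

Prior odds = 2/46 = 0.043478.
Likelihood ratio for E = 0.43/0.31 = 1.3871.
Posterior odds = prior odds × LR = 0.060309.

Posterior odds ≈ 0.0603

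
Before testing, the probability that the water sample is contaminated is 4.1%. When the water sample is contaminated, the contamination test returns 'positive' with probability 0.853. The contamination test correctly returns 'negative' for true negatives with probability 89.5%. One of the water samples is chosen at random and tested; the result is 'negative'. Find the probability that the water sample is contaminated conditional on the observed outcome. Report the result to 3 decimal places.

Let H be the event that the water sample is contaminated. P(H) = 0.041, so P(¬H) = 0.959. With E the 'negative' result, P(E|H) = 0.147 and P(E|¬H) = 0.895.
P(E) = 0.147·0.041 + 0.895·0.959 = 0.0060270 + 0.85830 = 0.86433.
By Bayes' theorem, P(H|E) = 0.0060270 / 0.86433 = 0.007.

P(H | E) ≈ 0.007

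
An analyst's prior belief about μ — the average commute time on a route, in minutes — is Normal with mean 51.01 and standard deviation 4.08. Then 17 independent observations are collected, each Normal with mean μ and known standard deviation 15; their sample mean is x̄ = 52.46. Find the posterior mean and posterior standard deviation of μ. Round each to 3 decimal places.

Posterior mean ≈ 51.818; posterior SD ≈ 2.715

With known σ, the Normal prior is conjugate. Weight on the data is w = (n/σ²)/(n/σ² + 1/τ₀²) = 0.0755556/(0.0755556+0.0600730) = 0.55708.
Posterior mean = w·x̄ + (1−w)·μ₀ = 0.55708·52.46 + 0.44292·51.01 = 51.818. Posterior variance = 1/(0.0755556+0.0600730) = 7.37308, so SD = 2.715.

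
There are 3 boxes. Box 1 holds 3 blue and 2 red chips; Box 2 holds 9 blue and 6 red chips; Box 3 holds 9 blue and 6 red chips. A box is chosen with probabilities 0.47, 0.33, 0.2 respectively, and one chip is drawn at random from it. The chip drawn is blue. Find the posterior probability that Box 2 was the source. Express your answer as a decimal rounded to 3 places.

Posterior probability ≈ 0.330

Tabulate prior·likelihood by source: [1] prior 0.47, lik 0.6, product 0.2820; [2] prior 0.33, lik 0.6, product 0.1980; [3] prior 0.2, lik 0.6, product 0.1200.
Normalizing constant = 0.60000; the posterior for Box 2 is its product over the sum, 0.1980/0.60000 = 0.330.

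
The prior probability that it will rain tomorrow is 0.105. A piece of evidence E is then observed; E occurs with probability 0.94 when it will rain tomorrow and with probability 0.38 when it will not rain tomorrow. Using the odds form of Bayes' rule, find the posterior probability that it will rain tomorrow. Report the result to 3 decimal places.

Posterior probability ≈ 0.225

Prior odds = 0.105/(1−0.105) = 0.11732.
Likelihood ratio for E = 0.94/0.38 = 2.4737.
Posterior odds = prior odds × LR = 0.29021.
Posterior probability = odds/(1+odds) = 0.29021/1.2902 = 0.225.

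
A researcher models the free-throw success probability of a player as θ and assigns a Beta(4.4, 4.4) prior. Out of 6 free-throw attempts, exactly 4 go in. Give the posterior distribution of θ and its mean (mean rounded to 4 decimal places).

The binomial likelihood is conjugate to the Beta prior: with 4 successes and 2 failures, the posterior is Beta(4.4+4, 4.4+2) = Beta(8.4, 6.4).
Posterior mean = α/(α+β) = 8.4/14.8 = 0.5676.

Posterior: Beta(8.4, 6.4); mean ≈ 0.5676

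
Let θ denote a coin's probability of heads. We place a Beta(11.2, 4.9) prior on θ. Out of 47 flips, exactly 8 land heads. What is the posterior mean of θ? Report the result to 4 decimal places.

Posterior mean ≈ 0.3043

The binomial likelihood is conjugate to the Beta prior: with 8 successes and 39 failures, the posterior is Beta(11.2+8, 4.9+39) = Beta(19.2, 43.9).
E[θ | data] = 19.2/(19.2+43.9) = 0.3043.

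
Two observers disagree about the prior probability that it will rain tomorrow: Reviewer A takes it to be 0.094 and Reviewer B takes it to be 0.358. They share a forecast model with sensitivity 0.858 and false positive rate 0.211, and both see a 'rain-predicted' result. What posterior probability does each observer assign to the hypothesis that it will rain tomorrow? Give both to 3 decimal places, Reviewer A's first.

Reviewer A: 0.297; Reviewer B: 0.694

P('+'|H) = 0.858, P('+'|¬H) = 0.211.
Reviewer A: numerator 0.858·0.094 = 0.080652; evidence = 0.080652+0.211·0.906 = 0.27182; posterior = 0.297.
Reviewer B: numerator 0.858·0.358 = 0.30716; evidence = 0.30716+0.211·0.642 = 0.44263; posterior = 0.694.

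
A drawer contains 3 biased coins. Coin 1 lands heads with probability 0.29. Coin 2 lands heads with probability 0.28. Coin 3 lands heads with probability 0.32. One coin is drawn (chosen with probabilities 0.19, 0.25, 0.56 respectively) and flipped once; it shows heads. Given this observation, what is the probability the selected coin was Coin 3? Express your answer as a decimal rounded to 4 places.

Posterior probability ≈ 0.5889

Tabulate prior·likelihood by source: [1] prior 0.19, lik 0.29, product 0.05510; [2] prior 0.25, lik 0.28, product 0.07000; [3] prior 0.56, lik 0.32, product 0.1792.
Normalizing constant = 0.30430; the posterior for Coin 3 is its product over the sum, 0.1792/0.30430 = 0.5889.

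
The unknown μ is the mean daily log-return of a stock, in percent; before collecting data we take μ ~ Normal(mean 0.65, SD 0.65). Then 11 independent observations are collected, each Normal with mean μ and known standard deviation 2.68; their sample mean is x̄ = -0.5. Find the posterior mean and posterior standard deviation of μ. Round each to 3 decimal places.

With known σ, the Normal prior is conjugate. Weight on the data is w = (n/σ²)/(n/σ² + 1/τ₀²) = 1.53152/(1.53152+2.36686) = 0.39286.
Posterior mean = w·x̄ + (1−w)·μ₀ = 0.39286·-0.5 + 0.60714·0.65 = 0.198. Posterior variance = 1/(1.53152+2.36686) = 0.256516, so SD = 0.506.

Posterior mean ≈ 0.198; posterior SD ≈ 0.506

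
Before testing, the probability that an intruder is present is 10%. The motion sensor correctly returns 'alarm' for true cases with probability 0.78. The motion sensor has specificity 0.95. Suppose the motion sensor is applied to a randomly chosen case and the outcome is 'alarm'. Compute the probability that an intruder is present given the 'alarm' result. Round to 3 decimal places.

P(H | E) ≈ 0.634

Let H be the event that an intruder is present. P(H) = 0.1, so P(¬H) = 0.9. With E the 'alarm' result, P(E|H) = 0.78 and P(E|¬H) = 0.05.
P(E) = 0.78·0.1 + 0.05·0.9 = 0.078000 + 0.045000 = 0.12300.
By Bayes' theorem, P(H|E) = 0.078000 / 0.12300 = 0.634.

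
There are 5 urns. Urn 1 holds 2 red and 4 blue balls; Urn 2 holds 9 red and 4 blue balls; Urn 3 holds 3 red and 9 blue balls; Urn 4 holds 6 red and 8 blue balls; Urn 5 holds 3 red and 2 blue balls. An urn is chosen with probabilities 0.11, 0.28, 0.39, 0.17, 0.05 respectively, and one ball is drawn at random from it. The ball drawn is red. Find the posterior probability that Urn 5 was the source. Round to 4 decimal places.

P(red|Urn 1) = 0.3333; P(red|Urn 2) = 0.6923; P(red|Urn 3) = 0.25; P(red|Urn 4) = 0.4286; P(red|Urn 5) = 0.6.
Prior × likelihood for each source: 0.11·0.3333=0.03667, 0.28·0.6923=0.1938, 0.39·0.25=0.09750, 0.17·0.4286=0.07286, 0.05·0.6=0.03000. Summing gives P(red) = 0.43087.
P(Urn 5 | red) = 0.03000 / 0.43087 = 0.0696.

Posterior probability ≈ 0.0696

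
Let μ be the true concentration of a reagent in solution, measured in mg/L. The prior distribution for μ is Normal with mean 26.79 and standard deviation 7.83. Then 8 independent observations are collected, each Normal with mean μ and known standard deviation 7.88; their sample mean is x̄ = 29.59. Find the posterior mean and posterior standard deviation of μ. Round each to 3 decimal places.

Posterior mean ≈ 29.275; posterior SD ≈ 2.625

Prior precision 1/τ₀² = 1/7.83² = 0.0163108; data precision n/σ² = 8/7.88² = 0.128836.
Posterior precision = 0.0163108 + 0.128836 = 0.145147, giving posterior SD = 1/√0.145147 = 2.625.
Posterior mean = (0.0163108·26.79 + 0.128836·29.59) / 0.145147 = 29.275.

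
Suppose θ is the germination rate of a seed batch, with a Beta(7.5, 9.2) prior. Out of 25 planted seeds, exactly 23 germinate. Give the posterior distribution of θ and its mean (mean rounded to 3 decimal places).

Posterior: Beta(30.5, 11.2); mean ≈ 0.731

Observing 23 successes and 2 failures updates Beta(7.5, 9.2) by adding the success and failure counts to the two shape parameters: α = 7.5+23 = 30.5, β = 9.2+2 = 11.2.
Posterior mean = α/(α+β) = 30.5/41.7 = 0.731.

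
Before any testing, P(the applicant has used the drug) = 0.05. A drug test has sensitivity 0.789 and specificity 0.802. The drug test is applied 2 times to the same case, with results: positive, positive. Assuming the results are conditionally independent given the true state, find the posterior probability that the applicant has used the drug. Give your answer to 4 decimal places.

With H the event that the applicant has used the drug, the joint likelihood of the observed sequence is P(data|H) = 0.789·0.789 = 0.62252 and P(data|¬H) = 0.198·0.198 = 0.039204.
Bayes: P(H|data) = 0.05·0.62252 / (0.05·0.62252 + 0.95·0.039204) = 0.031126/0.068370 = 0.4553.

Posterior P(H) ≈ 0.4553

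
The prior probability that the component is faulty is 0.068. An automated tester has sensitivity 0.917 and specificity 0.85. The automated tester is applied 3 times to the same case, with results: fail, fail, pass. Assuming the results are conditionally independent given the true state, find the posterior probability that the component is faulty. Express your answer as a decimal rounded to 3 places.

Posterior P(H) ≈ 0.210

With H the event that the component is faulty, the joint likelihood of the observed sequence is P(data|H) = 0.917·0.917·0.083 = 0.069794 and P(data|¬H) = 0.15·0.15·0.85 = 0.019125.
Bayes: P(H|data) = 0.068·0.069794 / (0.068·0.069794 + 0.932·0.019125) = 0.0047460/0.022570 = 0.2103.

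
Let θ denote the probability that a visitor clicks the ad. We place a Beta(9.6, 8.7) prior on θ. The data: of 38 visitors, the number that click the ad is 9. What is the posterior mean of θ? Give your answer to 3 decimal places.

Posterior mean ≈ 0.330

The binomial likelihood is conjugate to the Beta prior: with 9 successes and 29 failures, the posterior is Beta(9.6+9, 8.7+29) = Beta(18.6, 37.7).
Posterior mean = α/(α+β) = 18.6/56.3 = 0.330.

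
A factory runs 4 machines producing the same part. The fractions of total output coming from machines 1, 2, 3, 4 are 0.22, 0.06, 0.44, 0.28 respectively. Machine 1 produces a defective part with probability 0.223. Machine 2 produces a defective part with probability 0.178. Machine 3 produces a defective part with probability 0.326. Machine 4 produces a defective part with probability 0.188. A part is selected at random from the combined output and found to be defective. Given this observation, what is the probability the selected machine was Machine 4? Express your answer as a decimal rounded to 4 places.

P(defective|M1) = 0.223; P(defective|M2) = 0.178; P(defective|M3) = 0.326; P(defective|M4) = 0.188.
Prior × likelihood for each source: 0.22·0.223=0.04906, 0.06·0.178=0.01068, 0.44·0.326=0.1434, 0.28·0.188=0.05264. Summing gives P(defective) = 0.25582.
P(Machine 4 | defective) = 0.05264 / 0.25582 = 0.2058.

Posterior probability ≈ 0.2058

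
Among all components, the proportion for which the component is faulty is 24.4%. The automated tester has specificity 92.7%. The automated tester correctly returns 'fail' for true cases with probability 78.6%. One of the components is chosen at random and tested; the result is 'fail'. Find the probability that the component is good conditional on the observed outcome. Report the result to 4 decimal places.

Write H for 'the component is faulty'. Prior odds H:¬H = 0.244/0.756 = 0.32275. For the 'fail' outcome, the likelihood ratio is 0.786/0.073 = 10.767.
Posterior odds = 0.32275 × 10.767 = 3.4751, so P(H|E) = 3.4751/(1+3.4751) = 0.7765. Then P(¬H|E) = 1 − 0.7765 = 0.2235.

P(¬H | E) ≈ 0.2235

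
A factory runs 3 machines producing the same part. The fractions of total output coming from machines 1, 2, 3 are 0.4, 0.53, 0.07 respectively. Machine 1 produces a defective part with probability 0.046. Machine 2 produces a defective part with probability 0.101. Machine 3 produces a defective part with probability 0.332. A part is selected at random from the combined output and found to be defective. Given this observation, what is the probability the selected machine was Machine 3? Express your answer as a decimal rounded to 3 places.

P(defective|M1) = 0.046; P(defective|M2) = 0.101; P(defective|M3) = 0.332.
Prior × likelihood for each source: 0.4·0.046=0.01840, 0.53·0.101=0.05353, 0.07·0.332=0.02324. Summing gives P(defective) = 0.095170.
P(Machine 3 | defective) = 0.02324 / 0.095170 = 0.244.

Posterior probability ≈ 0.244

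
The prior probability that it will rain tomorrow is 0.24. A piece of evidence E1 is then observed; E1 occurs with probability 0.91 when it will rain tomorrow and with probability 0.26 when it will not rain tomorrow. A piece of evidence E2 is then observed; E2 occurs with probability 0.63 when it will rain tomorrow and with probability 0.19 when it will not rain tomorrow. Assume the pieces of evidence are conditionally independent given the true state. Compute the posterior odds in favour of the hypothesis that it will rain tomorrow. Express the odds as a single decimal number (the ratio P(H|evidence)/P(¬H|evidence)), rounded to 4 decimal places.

Prior odds = 0.24/(1−0.24) = 0.31579.
Likelihood ratio for E1 = 0.91/0.26 = 3.5000.
Likelihood ratio for E2 = 0.63/0.19 = 3.3158.
Posterior odds = prior odds × LR₁ × LR₂ = 3.6648.

Posterior odds ≈ 3.6648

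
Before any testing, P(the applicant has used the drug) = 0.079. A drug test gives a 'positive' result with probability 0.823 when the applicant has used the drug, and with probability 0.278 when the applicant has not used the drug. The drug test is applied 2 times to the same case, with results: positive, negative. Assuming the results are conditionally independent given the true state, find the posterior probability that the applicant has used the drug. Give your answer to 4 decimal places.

With H the event that the applicant has used the drug, the joint likelihood of the observed sequence is P(data|H) = 0.823·0.177 = 0.14567 and P(data|¬H) = 0.278·0.722 = 0.20072.
Bayes: P(H|data) = 0.079·0.14567 / (0.079·0.14567 + 0.921·0.20072) = 0.011508/0.19637 = 0.0586.

Posterior P(H) ≈ 0.0586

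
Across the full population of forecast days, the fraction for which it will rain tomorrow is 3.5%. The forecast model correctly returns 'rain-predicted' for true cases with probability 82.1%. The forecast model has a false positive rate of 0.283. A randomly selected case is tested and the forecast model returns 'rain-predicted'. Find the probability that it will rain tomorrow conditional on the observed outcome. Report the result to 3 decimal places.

P(H | E) ≈ 0.095

Write H for 'it will rain tomorrow'. Prior odds H:¬H = 0.035/0.965 = 0.036269. For the 'rain-predicted' outcome, the likelihood ratio is 0.821/0.283 = 2.9011.
Posterior odds = 0.036269 × 2.9011 = 0.10522, so P(H|E) = 0.10522/(1+0.10522) = 0.095.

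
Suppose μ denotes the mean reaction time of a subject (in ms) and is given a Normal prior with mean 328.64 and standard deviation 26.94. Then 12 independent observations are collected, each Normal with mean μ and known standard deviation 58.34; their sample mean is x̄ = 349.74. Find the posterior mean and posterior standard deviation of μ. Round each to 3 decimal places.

Posterior mean ≈ 343.811; posterior SD ≈ 14.280

With known σ, the Normal prior is conjugate. Weight on the data is w = (n/σ²)/(n/σ² + 1/τ₀²) = 0.00352572/(0.00352572+0.00137786) = 0.71901.
Posterior mean = w·x̄ + (1−w)·μ₀ = 0.71901·349.74 + 0.28099·328.64 = 343.811. Posterior variance = 1/(0.00352572+0.00137786) = 203.932, so SD = 14.280.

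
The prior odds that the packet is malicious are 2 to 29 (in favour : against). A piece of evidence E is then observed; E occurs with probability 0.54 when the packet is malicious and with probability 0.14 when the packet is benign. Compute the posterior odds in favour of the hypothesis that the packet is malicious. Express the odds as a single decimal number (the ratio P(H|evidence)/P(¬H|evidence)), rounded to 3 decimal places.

Posterior odds ≈ 0.266

Prior odds = 2/29 = 0.068966. In log-odds, ln(0.068966) = -2.6741.
Add log likelihood ratio: ln(3.8571) = 1.3499.
Posterior log-odds = -1.3242, so posterior odds = exp(-1.3242) = 0.26601.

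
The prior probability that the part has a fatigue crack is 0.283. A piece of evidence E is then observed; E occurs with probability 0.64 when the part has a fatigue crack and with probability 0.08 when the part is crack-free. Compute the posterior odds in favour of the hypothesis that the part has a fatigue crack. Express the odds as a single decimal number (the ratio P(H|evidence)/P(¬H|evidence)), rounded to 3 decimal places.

Posterior odds ≈ 3.158

Prior odds = 0.283/(1−0.283) = 0.39470.
Likelihood ratio for E = 0.64/0.08 = 8.0000.
Posterior odds = prior odds × LR = 3.1576.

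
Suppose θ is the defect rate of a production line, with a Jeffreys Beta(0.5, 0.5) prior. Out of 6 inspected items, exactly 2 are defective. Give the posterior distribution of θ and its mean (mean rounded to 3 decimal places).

Posterior: Beta(2.5, 4.5); mean ≈ 0.357

Observing 2 successes and 4 failures updates Beta(0.5, 0.5) by adding the success and failure counts to the two shape parameters: α = 0.5+2 = 2.5, β = 0.5+4 = 4.5.
Posterior mean = α/(α+β) = 2.5/7 = 0.357.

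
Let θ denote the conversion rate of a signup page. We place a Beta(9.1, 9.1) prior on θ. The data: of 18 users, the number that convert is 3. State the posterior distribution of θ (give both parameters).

Posterior: Beta(12.1, 24.1)

Observing 3 successes and 15 failures updates Beta(9.1, 9.1) by adding the success and failure counts to the two shape parameters: α = 9.1+3 = 12.1, β = 9.1+15 = 24.1.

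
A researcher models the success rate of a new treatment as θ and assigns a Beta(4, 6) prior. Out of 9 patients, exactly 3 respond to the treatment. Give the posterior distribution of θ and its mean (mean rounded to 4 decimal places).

Posterior: Beta(7, 12); mean ≈ 0.3684

Observing 3 successes and 6 failures updates Beta(4, 6) by adding the success and failure counts to the two shape parameters: α = 4+3 = 7, β = 6+6 = 12.
E[θ | data] = 7/(7+12) = 0.3684.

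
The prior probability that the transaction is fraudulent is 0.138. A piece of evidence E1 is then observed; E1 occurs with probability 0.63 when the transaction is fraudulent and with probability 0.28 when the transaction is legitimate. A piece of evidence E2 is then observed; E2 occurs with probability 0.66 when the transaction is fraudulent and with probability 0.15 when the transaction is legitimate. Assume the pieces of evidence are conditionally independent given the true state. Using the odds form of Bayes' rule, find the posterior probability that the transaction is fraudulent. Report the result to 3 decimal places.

Prior odds = 0.138/(1−0.138) = 0.16009. In log-odds, ln(0.16009) = -1.8320.
Add log likelihood ratios: ln(2.2500) + ln(4.4000) = 2.2925.
Posterior log-odds = 0.46053, so posterior odds = exp(0.46053) = 1.5849. Converting, P(H|E) = 1.5849/2.5849 = 0.613.

Posterior probability ≈ 0.613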